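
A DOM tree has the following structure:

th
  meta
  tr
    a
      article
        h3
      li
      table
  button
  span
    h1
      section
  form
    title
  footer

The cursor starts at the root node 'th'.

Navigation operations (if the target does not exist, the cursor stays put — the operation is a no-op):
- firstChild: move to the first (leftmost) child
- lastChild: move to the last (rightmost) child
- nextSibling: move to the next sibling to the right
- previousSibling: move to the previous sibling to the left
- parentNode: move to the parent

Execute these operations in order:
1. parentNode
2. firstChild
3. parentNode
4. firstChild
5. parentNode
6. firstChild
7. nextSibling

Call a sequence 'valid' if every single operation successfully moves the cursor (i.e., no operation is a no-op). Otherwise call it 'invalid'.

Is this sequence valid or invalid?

After 1 (parentNode): th (no-op, stayed)
After 2 (firstChild): meta
After 3 (parentNode): th
After 4 (firstChild): meta
After 5 (parentNode): th
After 6 (firstChild): meta
After 7 (nextSibling): tr

Answer: invalid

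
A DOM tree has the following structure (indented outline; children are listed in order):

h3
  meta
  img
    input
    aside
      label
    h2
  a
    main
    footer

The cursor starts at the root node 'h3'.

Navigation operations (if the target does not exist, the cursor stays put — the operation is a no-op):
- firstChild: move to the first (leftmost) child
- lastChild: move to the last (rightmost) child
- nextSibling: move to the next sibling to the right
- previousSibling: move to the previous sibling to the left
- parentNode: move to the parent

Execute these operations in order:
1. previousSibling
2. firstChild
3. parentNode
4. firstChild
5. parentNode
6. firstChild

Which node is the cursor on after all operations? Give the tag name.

Answer: meta

Derivation:
After 1 (previousSibling): h3 (no-op, stayed)
After 2 (firstChild): meta
After 3 (parentNode): h3
After 4 (firstChild): meta
After 5 (parentNode): h3
After 6 (firstChild): meta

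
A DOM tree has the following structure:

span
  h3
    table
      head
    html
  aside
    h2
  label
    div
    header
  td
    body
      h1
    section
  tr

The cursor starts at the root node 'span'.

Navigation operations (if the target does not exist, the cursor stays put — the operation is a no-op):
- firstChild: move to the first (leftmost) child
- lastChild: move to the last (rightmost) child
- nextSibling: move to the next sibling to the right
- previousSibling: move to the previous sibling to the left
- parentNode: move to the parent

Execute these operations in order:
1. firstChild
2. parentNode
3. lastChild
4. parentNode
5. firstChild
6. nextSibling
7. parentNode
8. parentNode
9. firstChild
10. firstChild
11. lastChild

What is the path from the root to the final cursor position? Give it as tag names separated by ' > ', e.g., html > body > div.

Answer: span > h3 > table > head

Derivation:
After 1 (firstChild): h3
After 2 (parentNode): span
After 3 (lastChild): tr
After 4 (parentNode): span
After 5 (firstChild): h3
After 6 (nextSibling): aside
After 7 (parentNode): span
After 8 (parentNode): span (no-op, stayed)
After 9 (firstChild): h3
After 10 (firstChild): table
After 11 (lastChild): head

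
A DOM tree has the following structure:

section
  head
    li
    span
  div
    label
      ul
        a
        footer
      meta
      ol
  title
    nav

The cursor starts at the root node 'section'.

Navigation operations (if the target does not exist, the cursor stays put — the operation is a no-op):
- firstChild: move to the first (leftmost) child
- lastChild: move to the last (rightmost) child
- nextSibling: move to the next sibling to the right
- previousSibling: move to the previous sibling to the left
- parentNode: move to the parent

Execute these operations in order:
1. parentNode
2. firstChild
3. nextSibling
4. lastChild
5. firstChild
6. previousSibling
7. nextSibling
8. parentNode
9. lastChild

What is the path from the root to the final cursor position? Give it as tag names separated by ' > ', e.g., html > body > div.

Answer: section > div > label > ol

Derivation:
After 1 (parentNode): section (no-op, stayed)
After 2 (firstChild): head
After 3 (nextSibling): div
After 4 (lastChild): label
After 5 (firstChild): ul
After 6 (previousSibling): ul (no-op, stayed)
After 7 (nextSibling): meta
After 8 (parentNode): label
After 9 (lastChild): ol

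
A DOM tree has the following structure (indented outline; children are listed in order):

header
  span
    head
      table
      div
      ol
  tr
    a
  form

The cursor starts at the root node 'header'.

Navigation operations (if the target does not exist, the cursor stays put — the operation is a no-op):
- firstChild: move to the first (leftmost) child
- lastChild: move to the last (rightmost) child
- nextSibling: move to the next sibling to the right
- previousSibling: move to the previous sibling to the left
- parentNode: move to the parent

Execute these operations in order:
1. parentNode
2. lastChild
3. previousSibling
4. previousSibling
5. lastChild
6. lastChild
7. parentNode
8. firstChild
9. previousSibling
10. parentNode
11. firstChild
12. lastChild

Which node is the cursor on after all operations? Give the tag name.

Answer: table

Derivation:
After 1 (parentNode): header (no-op, stayed)
After 2 (lastChild): form
After 3 (previousSibling): tr
After 4 (previousSibling): span
After 5 (lastChild): head
After 6 (lastChild): ol
After 7 (parentNode): head
After 8 (firstChild): table
After 9 (previousSibling): table (no-op, stayed)
After 10 (parentNode): head
After 11 (firstChild): table
After 12 (lastChild): table (no-op, stayed)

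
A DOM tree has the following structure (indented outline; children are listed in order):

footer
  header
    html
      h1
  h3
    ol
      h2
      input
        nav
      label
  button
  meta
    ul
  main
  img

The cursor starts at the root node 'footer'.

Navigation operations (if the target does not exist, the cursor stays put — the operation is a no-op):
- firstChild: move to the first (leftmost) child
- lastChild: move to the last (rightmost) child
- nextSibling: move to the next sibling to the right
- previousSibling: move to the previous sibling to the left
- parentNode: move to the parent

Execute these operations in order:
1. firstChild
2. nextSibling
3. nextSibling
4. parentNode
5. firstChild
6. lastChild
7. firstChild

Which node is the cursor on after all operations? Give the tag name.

After 1 (firstChild): header
After 2 (nextSibling): h3
After 3 (nextSibling): button
After 4 (parentNode): footer
After 5 (firstChild): header
After 6 (lastChild): html
After 7 (firstChild): h1

Answer: h1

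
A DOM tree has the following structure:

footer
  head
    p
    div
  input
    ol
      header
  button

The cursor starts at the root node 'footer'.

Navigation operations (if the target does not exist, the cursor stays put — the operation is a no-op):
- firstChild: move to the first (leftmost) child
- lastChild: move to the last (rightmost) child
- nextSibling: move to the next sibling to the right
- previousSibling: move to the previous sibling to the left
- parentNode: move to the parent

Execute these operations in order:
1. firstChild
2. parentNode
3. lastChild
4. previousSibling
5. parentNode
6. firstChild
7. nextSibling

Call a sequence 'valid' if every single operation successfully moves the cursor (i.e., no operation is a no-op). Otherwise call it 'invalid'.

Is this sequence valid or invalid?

Answer: valid

Derivation:
After 1 (firstChild): head
After 2 (parentNode): footer
After 3 (lastChild): button
After 4 (previousSibling): input
After 5 (parentNode): footer
After 6 (firstChild): head
After 7 (nextSibling): input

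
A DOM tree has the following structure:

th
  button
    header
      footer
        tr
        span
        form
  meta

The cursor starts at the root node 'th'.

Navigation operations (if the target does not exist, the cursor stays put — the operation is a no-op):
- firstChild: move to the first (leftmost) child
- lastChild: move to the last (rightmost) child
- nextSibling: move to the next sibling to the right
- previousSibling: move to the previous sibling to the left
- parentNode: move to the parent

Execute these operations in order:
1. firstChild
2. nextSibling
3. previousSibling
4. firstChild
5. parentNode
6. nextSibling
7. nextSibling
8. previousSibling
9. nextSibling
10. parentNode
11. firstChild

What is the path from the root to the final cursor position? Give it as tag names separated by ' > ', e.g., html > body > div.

After 1 (firstChild): button
After 2 (nextSibling): meta
After 3 (previousSibling): button
After 4 (firstChild): header
After 5 (parentNode): button
After 6 (nextSibling): meta
After 7 (nextSibling): meta (no-op, stayed)
After 8 (previousSibling): button
After 9 (nextSibling): meta
After 10 (parentNode): th
After 11 (firstChild): button

Answer: th > button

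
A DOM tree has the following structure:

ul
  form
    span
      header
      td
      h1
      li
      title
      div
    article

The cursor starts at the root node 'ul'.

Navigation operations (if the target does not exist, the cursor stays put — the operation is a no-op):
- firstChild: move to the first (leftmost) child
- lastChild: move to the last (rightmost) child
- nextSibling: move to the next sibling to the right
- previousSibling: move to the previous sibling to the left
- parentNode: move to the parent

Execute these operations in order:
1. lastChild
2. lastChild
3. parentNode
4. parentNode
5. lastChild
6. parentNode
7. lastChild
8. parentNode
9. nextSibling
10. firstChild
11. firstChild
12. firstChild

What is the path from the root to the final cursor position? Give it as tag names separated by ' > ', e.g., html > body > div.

After 1 (lastChild): form
After 2 (lastChild): article
After 3 (parentNode): form
After 4 (parentNode): ul
After 5 (lastChild): form
After 6 (parentNode): ul
After 7 (lastChild): form
After 8 (parentNode): ul
After 9 (nextSibling): ul (no-op, stayed)
After 10 (firstChild): form
After 11 (firstChild): span
After 12 (firstChild): header

Answer: ul > form > span > header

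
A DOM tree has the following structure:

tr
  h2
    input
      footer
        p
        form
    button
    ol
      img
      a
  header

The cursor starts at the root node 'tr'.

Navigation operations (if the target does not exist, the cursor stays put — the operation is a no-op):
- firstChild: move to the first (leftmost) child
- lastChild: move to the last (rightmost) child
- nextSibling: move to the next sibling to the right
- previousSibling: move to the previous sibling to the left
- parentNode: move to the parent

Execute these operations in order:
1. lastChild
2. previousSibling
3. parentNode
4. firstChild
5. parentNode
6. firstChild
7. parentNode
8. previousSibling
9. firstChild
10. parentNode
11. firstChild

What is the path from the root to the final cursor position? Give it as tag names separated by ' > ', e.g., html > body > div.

After 1 (lastChild): header
After 2 (previousSibling): h2
After 3 (parentNode): tr
After 4 (firstChild): h2
After 5 (parentNode): tr
After 6 (firstChild): h2
After 7 (parentNode): tr
After 8 (previousSibling): tr (no-op, stayed)
After 9 (firstChild): h2
After 10 (parentNode): tr
After 11 (firstChild): h2

Answer: tr > h2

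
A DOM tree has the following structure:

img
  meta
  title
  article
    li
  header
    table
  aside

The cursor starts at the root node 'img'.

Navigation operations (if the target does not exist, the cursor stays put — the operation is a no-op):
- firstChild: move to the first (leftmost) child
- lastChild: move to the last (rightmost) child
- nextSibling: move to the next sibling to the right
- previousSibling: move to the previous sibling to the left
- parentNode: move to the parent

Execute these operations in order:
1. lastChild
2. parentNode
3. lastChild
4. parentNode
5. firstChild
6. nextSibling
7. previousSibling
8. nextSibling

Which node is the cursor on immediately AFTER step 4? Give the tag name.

Answer: img

Derivation:
After 1 (lastChild): aside
After 2 (parentNode): img
After 3 (lastChild): aside
After 4 (parentNode): img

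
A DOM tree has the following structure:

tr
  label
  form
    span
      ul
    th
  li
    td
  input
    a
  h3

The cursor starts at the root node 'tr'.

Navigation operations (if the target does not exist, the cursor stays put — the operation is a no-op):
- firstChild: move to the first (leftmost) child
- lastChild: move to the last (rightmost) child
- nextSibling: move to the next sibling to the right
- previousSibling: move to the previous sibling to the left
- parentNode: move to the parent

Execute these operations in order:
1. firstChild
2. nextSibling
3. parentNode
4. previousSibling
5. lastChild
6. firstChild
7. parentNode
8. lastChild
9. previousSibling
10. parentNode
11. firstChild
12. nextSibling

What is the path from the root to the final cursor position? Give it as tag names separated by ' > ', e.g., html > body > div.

Answer: tr > form

Derivation:
After 1 (firstChild): label
After 2 (nextSibling): form
After 3 (parentNode): tr
After 4 (previousSibling): tr (no-op, stayed)
After 5 (lastChild): h3
After 6 (firstChild): h3 (no-op, stayed)
After 7 (parentNode): tr
After 8 (lastChild): h3
After 9 (previousSibling): input
After 10 (parentNode): tr
After 11 (firstChild): label
After 12 (nextSibling): form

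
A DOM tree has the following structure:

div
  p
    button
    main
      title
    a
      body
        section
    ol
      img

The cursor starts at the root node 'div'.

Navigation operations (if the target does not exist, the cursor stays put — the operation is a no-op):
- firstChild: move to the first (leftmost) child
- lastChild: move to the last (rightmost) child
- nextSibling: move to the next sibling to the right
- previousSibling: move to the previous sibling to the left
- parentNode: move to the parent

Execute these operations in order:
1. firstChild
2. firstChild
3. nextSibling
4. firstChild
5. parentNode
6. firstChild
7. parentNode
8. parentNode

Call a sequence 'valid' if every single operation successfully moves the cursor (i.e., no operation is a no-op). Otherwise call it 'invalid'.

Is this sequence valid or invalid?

Answer: valid

Derivation:
After 1 (firstChild): p
After 2 (firstChild): button
After 3 (nextSibling): main
After 4 (firstChild): title
After 5 (parentNode): main
After 6 (firstChild): title
After 7 (parentNode): main
After 8 (parentNode): p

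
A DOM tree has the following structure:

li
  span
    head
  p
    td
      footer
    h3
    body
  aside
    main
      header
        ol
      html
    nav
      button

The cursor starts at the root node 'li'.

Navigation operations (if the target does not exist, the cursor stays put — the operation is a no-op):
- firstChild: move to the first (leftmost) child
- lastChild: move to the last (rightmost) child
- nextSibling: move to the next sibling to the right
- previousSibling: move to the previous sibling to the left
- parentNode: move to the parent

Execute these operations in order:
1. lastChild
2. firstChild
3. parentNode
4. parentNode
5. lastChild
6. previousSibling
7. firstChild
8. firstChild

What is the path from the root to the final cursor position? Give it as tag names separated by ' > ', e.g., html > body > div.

Answer: li > p > td > footer

Derivation:
After 1 (lastChild): aside
After 2 (firstChild): main
After 3 (parentNode): aside
After 4 (parentNode): li
After 5 (lastChild): aside
After 6 (previousSibling): p
After 7 (firstChild): td
After 8 (firstChild): footer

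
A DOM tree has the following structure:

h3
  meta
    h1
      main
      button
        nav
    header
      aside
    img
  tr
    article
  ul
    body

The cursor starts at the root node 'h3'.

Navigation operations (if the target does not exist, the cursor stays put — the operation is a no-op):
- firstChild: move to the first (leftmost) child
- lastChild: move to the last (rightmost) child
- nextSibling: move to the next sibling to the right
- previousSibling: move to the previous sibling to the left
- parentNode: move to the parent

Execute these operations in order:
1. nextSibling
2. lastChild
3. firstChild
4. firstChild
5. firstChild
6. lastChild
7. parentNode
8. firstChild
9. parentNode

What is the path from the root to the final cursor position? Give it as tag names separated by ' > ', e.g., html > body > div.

Answer: h3 > ul

Derivation:
After 1 (nextSibling): h3 (no-op, stayed)
After 2 (lastChild): ul
After 3 (firstChild): body
After 4 (firstChild): body (no-op, stayed)
After 5 (firstChild): body (no-op, stayed)
After 6 (lastChild): body (no-op, stayed)
After 7 (parentNode): ul
After 8 (firstChild): body
After 9 (parentNode): ul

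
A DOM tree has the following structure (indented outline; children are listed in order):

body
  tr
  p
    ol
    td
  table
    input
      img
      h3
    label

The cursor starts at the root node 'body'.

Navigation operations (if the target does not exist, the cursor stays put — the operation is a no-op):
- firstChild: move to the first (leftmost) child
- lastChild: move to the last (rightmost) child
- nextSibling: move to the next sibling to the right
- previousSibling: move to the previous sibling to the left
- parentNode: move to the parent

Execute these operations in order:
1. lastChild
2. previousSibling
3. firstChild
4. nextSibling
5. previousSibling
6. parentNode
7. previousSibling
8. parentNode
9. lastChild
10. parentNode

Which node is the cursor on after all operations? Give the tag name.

After 1 (lastChild): table
After 2 (previousSibling): p
After 3 (firstChild): ol
After 4 (nextSibling): td
After 5 (previousSibling): ol
After 6 (parentNode): p
After 7 (previousSibling): tr
After 8 (parentNode): body
After 9 (lastChild): table
After 10 (parentNode): body

Answer: body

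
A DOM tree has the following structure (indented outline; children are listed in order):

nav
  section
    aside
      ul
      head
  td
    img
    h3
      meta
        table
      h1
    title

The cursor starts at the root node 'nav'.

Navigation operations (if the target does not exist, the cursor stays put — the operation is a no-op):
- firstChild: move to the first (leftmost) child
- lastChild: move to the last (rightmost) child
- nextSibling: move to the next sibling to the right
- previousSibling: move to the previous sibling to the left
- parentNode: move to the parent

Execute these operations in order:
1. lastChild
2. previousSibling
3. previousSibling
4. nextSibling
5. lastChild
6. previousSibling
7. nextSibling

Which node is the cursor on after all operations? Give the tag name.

After 1 (lastChild): td
After 2 (previousSibling): section
After 3 (previousSibling): section (no-op, stayed)
After 4 (nextSibling): td
After 5 (lastChild): title
After 6 (previousSibling): h3
After 7 (nextSibling): title

Answer: title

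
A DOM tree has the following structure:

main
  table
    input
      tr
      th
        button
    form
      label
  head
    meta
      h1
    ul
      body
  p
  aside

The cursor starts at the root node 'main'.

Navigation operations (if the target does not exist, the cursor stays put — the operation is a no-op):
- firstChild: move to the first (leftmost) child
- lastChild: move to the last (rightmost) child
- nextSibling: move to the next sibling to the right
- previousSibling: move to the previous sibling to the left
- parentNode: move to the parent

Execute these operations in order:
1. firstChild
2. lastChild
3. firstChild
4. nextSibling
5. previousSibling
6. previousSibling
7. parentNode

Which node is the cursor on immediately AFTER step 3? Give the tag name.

Answer: label

Derivation:
After 1 (firstChild): table
After 2 (lastChild): form
After 3 (firstChild): label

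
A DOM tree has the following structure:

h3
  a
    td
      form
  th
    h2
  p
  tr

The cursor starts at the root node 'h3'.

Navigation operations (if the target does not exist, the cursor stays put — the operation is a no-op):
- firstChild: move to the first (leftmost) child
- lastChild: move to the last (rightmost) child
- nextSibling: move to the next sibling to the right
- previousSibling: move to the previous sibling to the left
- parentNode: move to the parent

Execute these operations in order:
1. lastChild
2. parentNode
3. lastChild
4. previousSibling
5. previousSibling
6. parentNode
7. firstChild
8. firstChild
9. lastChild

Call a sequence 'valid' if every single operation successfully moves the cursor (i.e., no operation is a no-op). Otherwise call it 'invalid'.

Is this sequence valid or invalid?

Answer: valid

Derivation:
After 1 (lastChild): tr
After 2 (parentNode): h3
After 3 (lastChild): tr
After 4 (previousSibling): p
After 5 (previousSibling): th
After 6 (parentNode): h3
After 7 (firstChild): a
After 8 (firstChild): td
After 9 (lastChild): form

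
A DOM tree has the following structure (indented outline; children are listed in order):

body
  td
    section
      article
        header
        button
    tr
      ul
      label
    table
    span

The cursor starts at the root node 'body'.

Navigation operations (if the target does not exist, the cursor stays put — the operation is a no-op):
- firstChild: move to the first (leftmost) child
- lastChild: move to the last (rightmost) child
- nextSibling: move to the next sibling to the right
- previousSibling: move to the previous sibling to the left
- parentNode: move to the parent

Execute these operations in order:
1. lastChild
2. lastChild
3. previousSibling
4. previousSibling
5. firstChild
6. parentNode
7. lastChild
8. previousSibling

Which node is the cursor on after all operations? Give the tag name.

After 1 (lastChild): td
After 2 (lastChild): span
After 3 (previousSibling): table
After 4 (previousSibling): tr
After 5 (firstChild): ul
After 6 (parentNode): tr
After 7 (lastChild): label
After 8 (previousSibling): ul

Answer: ul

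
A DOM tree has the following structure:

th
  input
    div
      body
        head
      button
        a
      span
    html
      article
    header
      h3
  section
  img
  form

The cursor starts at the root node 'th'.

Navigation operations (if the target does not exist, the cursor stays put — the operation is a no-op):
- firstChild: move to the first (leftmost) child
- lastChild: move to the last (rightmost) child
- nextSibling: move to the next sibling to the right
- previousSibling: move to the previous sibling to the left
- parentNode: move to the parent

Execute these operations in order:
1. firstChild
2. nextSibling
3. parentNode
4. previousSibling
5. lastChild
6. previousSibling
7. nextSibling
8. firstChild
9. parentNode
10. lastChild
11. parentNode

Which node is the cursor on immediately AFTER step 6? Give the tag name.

Answer: img

Derivation:
After 1 (firstChild): input
After 2 (nextSibling): section
After 3 (parentNode): th
After 4 (previousSibling): th (no-op, stayed)
After 5 (lastChild): form
After 6 (previousSibling): img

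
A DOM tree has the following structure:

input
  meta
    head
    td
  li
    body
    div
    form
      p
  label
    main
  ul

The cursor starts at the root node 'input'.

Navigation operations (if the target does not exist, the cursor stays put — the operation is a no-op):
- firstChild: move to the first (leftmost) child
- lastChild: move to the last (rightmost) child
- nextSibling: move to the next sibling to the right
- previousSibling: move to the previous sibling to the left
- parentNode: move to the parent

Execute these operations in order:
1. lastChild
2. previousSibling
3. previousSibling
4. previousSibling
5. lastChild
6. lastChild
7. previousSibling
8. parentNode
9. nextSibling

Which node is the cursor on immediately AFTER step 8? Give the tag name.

Answer: meta

Derivation:
After 1 (lastChild): ul
After 2 (previousSibling): label
After 3 (previousSibling): li
After 4 (previousSibling): meta
After 5 (lastChild): td
After 6 (lastChild): td (no-op, stayed)
After 7 (previousSibling): head
After 8 (parentNode): meta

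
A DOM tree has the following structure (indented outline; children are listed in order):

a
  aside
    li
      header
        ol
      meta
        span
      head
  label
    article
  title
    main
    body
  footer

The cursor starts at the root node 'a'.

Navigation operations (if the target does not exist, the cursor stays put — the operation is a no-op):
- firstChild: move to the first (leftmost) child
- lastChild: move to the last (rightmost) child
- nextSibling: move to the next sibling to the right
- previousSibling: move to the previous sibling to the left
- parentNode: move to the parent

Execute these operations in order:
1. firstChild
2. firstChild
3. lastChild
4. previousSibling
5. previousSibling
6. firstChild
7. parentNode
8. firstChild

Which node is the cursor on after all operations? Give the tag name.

Answer: ol

Derivation:
After 1 (firstChild): aside
After 2 (firstChild): li
After 3 (lastChild): head
After 4 (previousSibling): meta
After 5 (previousSibling): header
After 6 (firstChild): ol
After 7 (parentNode): header
After 8 (firstChild): ol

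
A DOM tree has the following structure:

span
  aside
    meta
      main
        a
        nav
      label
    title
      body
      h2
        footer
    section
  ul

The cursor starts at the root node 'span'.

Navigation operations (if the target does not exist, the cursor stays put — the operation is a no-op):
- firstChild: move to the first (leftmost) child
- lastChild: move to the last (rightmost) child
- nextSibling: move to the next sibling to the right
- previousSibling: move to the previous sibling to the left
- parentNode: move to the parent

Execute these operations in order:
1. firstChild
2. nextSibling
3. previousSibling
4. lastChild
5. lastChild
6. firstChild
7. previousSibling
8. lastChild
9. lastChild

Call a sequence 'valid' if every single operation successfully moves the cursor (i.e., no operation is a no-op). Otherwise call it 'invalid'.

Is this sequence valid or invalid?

After 1 (firstChild): aside
After 2 (nextSibling): ul
After 3 (previousSibling): aside
After 4 (lastChild): section
After 5 (lastChild): section (no-op, stayed)
After 6 (firstChild): section (no-op, stayed)
After 7 (previousSibling): title
After 8 (lastChild): h2
After 9 (lastChild): footer

Answer: invalid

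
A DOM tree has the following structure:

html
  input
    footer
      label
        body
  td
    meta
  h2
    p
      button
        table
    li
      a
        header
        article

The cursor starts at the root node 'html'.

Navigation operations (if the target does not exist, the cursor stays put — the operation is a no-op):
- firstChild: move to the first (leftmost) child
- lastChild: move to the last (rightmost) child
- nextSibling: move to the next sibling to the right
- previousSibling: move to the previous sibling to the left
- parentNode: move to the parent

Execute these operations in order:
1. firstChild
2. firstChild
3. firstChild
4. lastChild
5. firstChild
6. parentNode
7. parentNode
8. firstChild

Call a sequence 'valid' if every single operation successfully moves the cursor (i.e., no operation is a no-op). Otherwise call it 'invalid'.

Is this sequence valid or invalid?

After 1 (firstChild): input
After 2 (firstChild): footer
After 3 (firstChild): label
After 4 (lastChild): body
After 5 (firstChild): body (no-op, stayed)
After 6 (parentNode): label
After 7 (parentNode): footer
After 8 (firstChild): label

Answer: invalid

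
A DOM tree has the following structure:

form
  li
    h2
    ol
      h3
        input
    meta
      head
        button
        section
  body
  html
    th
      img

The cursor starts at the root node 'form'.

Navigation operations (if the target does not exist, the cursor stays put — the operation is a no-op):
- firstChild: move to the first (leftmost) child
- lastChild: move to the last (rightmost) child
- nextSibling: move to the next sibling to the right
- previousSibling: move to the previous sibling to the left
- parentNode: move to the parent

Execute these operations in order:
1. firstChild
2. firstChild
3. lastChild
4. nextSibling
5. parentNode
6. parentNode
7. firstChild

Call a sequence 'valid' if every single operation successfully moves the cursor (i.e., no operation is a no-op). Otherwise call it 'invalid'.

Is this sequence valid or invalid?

After 1 (firstChild): li
After 2 (firstChild): h2
After 3 (lastChild): h2 (no-op, stayed)
After 4 (nextSibling): ol
After 5 (parentNode): li
After 6 (parentNode): form
After 7 (firstChild): li

Answer: invalid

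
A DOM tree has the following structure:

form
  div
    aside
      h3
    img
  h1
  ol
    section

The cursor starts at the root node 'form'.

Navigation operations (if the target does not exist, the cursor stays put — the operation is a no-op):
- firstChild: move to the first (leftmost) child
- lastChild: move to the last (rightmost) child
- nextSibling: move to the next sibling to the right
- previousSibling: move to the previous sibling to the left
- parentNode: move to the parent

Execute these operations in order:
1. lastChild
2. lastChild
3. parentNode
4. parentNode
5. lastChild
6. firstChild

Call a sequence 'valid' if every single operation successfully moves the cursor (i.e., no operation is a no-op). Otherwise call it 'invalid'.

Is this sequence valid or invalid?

After 1 (lastChild): ol
After 2 (lastChild): section
After 3 (parentNode): ol
After 4 (parentNode): form
After 5 (lastChild): ol
After 6 (firstChild): section

Answer: valid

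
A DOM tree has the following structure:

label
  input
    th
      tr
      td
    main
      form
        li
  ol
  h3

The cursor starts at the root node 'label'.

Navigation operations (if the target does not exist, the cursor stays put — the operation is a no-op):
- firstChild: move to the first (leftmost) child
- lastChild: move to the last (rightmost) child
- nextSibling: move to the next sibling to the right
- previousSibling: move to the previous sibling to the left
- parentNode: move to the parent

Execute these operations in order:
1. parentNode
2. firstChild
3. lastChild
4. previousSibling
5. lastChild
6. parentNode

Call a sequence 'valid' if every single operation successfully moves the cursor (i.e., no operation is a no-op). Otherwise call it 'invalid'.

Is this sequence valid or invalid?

After 1 (parentNode): label (no-op, stayed)
After 2 (firstChild): input
After 3 (lastChild): main
After 4 (previousSibling): th
After 5 (lastChild): td
After 6 (parentNode): th

Answer: invalid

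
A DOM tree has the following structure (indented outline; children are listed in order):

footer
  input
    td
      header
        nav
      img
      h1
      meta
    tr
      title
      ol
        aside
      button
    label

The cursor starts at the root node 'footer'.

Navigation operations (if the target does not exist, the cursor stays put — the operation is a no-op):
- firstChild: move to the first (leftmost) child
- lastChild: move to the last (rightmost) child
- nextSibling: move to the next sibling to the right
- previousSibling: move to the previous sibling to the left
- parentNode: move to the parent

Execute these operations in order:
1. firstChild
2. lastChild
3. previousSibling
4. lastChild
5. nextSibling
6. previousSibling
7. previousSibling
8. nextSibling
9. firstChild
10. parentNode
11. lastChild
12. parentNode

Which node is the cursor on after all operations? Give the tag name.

After 1 (firstChild): input
After 2 (lastChild): label
After 3 (previousSibling): tr
After 4 (lastChild): button
After 5 (nextSibling): button (no-op, stayed)
After 6 (previousSibling): ol
After 7 (previousSibling): title
After 8 (nextSibling): ol
After 9 (firstChild): aside
After 10 (parentNode): ol
After 11 (lastChild): aside
After 12 (parentNode): ol

Answer: ol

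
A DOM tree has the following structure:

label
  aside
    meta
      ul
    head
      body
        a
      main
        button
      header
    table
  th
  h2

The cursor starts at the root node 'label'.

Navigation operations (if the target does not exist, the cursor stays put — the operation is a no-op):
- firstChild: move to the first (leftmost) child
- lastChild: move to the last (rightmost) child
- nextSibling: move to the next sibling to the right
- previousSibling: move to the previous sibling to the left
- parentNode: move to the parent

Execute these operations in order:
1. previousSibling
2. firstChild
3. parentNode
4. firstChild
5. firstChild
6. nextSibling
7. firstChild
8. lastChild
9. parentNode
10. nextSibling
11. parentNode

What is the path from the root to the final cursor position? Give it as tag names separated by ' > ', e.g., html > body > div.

After 1 (previousSibling): label (no-op, stayed)
After 2 (firstChild): aside
After 3 (parentNode): label
After 4 (firstChild): aside
After 5 (firstChild): meta
After 6 (nextSibling): head
After 7 (firstChild): body
After 8 (lastChild): a
After 9 (parentNode): body
After 10 (nextSibling): main
After 11 (parentNode): head

Answer: label > aside > head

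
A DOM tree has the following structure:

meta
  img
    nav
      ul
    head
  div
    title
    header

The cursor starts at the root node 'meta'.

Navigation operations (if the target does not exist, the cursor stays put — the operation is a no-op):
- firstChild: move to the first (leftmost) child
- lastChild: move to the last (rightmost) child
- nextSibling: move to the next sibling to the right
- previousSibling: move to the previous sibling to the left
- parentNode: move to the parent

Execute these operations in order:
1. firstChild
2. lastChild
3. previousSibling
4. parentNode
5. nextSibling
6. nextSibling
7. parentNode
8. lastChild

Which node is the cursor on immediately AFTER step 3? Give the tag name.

After 1 (firstChild): img
After 2 (lastChild): head
After 3 (previousSibling): nav

Answer: nav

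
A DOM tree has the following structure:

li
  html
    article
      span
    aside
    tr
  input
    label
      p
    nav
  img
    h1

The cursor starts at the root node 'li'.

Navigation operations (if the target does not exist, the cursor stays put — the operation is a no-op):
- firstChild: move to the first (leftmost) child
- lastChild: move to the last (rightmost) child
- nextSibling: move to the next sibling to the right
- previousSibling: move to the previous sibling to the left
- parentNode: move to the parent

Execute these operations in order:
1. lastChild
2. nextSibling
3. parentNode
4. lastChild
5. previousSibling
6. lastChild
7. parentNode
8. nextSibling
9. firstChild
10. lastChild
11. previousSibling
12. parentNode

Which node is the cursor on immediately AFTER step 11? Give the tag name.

After 1 (lastChild): img
After 2 (nextSibling): img (no-op, stayed)
After 3 (parentNode): li
After 4 (lastChild): img
After 5 (previousSibling): input
After 6 (lastChild): nav
After 7 (parentNode): input
After 8 (nextSibling): img
After 9 (firstChild): h1
After 10 (lastChild): h1 (no-op, stayed)
After 11 (previousSibling): h1 (no-op, stayed)

Answer: h1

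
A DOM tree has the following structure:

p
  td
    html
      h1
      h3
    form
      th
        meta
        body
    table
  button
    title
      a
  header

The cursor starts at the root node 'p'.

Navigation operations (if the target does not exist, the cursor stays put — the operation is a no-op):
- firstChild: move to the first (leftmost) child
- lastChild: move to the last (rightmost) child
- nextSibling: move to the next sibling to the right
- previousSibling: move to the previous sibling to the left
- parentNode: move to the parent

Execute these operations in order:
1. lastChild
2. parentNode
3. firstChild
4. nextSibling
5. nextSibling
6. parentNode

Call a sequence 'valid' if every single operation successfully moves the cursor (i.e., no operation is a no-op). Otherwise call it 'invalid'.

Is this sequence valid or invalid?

Answer: valid

Derivation:
After 1 (lastChild): header
After 2 (parentNode): p
After 3 (firstChild): td
After 4 (nextSibling): button
After 5 (nextSibling): header
After 6 (parentNode): p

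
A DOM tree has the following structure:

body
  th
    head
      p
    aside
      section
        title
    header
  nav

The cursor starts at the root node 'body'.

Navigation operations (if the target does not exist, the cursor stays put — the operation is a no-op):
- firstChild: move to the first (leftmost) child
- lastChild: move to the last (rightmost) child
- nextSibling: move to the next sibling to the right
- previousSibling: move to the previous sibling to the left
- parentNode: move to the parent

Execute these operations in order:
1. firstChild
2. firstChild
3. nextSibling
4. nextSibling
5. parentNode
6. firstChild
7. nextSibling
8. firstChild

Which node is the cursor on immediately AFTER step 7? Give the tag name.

After 1 (firstChild): th
After 2 (firstChild): head
After 3 (nextSibling): aside
After 4 (nextSibling): header
After 5 (parentNode): th
After 6 (firstChild): head
After 7 (nextSibling): aside

Answer: aside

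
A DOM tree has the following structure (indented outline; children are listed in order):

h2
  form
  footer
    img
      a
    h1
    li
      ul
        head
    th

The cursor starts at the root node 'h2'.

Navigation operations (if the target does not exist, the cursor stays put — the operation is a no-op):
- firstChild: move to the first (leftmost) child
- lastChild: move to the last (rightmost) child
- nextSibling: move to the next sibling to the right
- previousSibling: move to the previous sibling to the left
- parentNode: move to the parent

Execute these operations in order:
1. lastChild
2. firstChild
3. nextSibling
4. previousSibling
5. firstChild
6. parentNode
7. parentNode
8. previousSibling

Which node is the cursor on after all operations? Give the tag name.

Answer: form

Derivation:
After 1 (lastChild): footer
After 2 (firstChild): img
After 3 (nextSibling): h1
After 4 (previousSibling): img
After 5 (firstChild): a
After 6 (parentNode): img
After 7 (parentNode): footer
After 8 (previousSibling): form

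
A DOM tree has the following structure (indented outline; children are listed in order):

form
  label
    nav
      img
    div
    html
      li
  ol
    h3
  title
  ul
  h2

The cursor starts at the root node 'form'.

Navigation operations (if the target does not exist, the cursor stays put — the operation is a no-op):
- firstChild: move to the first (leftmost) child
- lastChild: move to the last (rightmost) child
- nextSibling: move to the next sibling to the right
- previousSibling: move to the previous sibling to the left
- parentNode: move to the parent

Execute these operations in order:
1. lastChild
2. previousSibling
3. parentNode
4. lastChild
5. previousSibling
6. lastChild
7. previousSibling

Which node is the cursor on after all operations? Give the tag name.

Answer: title

Derivation:
After 1 (lastChild): h2
After 2 (previousSibling): ul
After 3 (parentNode): form
After 4 (lastChild): h2
After 5 (previousSibling): ul
After 6 (lastChild): ul (no-op, stayed)
After 7 (previousSibling): title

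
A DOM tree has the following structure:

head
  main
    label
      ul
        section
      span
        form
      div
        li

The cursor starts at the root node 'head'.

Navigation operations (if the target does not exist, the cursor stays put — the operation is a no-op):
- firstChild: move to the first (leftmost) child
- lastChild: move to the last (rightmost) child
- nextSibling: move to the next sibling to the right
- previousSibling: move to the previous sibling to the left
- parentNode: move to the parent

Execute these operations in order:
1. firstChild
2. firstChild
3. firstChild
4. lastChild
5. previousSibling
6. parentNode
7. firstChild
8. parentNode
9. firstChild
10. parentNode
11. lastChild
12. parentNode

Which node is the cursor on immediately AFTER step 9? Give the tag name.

Answer: section

Derivation:
After 1 (firstChild): main
After 2 (firstChild): label
After 3 (firstChild): ul
After 4 (lastChild): section
After 5 (previousSibling): section (no-op, stayed)
After 6 (parentNode): ul
After 7 (firstChild): section
After 8 (parentNode): ul
After 9 (firstChild): section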